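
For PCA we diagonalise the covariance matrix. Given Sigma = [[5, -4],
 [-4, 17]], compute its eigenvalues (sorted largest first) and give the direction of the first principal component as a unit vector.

Step 1 — characteristic polynomial of 2×2 Sigma:
  det(Sigma - λI) = λ² - trace · λ + det = 0.
  trace = 5 + 17 = 22, det = 5·17 - (-4)² = 69.
Step 2 — discriminant:
  Δ = trace² - 4·det = 484 - 276 = 208.
Step 3 — eigenvalues:
  λ = (trace ± √Δ)/2 = (22 ± 14.4222)/2,
  λ_1 = 18.2111,  λ_2 = 3.7889.

Step 4 — unit eigenvector for λ_1: solve (Sigma - λ_1 I)v = 0. First row:
  (5 - 18.2111)·v_x + (-4)·v_y = 0, i.e. (-13.2111)·v_x + (-4)·v_y = 0,
  so v ∝ (b, λ_1 - a) = (-4, 13.2111); multiply by -1 so the first entry is positive: u = (4, -13.2111).
  ||u|| = √((4)² + (-13.2111)²) = √(190.5332) ≈ 13.8034,
  v_1 = u/||u|| ≈ (0.2898, -0.9571) (||v_1|| = 1).

λ_1 = 18.2111,  λ_2 = 3.7889;  v_1 ≈ (0.2898, -0.9571)


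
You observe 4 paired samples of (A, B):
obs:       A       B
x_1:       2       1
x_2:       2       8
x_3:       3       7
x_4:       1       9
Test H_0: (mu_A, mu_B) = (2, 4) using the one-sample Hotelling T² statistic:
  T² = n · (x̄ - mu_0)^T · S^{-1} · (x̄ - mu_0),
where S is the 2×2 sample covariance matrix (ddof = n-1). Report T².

Step 1 — sample mean vector:
  mean(A) = (2 + 2 + 3 + 1) / 4 = 8/4 = 2
  mean(B) = (1 + 8 + 7 + 9) / 4 = 25/4 = 6.25
  x̄ = (2, 6.25),  deviation x̄ - mu_0 = (2, 6.25) - (2, 4) = (0, 2.25).

Step 2 — sample covariance matrix, S[i,j] = (1/(n-1)) · Σ_k (x_{k,i} - mean_i) · (x_{k,j} - mean_j), divisor n-1 = 3:
  S[A,A] = ((0)·(0) + (0)·(0) + (1)·(1) + (-1)·(-1)) / 3 = 2/3 = 0.6667
  S[A,B] = ((0)·(-5.25) + (0)·(1.75) + (1)·(0.75) + (-1)·(2.75)) / 3 = -2/3 = -0.6667
  S[B,B] = ((-5.25)·(-5.25) + (1.75)·(1.75) + (0.75)·(0.75) + (2.75)·(2.75)) / 3 = 38.75/3 = 12.9167
  S = [[0.6667, -0.6667],
 [-0.6667, 12.9167]].

Step 3 — invert S. det(S) = 0.6667·12.9167 - (-0.6667)² = 8.1667.
  S^{-1} = (1/det) · [[d, -b], [-b, a]] = [[1.5816, 0.0816],
 [0.0816, 0.0816]].

Step 4 — quadratic form (x̄ - mu_0)^T · S^{-1} · (x̄ - mu_0):
  S^{-1} · (x̄ - mu_0) = (0.1837, 0.1837),
  (x̄ - mu_0)^T · [...] = (0)·(0.1837) + (2.25)·(0.1837) = 0.4133.

Step 5 — scale by n: T² = 4 · 0.4133 = 1.6531.

T² ≈ 1.6531


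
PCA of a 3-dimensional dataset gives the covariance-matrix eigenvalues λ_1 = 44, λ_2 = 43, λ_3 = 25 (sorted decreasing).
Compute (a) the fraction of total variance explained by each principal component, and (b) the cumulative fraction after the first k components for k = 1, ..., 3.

Step 1 — total variance = trace(Sigma) = Σ λ_i = 44 + 43 + 25 = 112.

Step 2 — fraction explained by component i = λ_i / Σ λ:
  PC1: 44/112 = 0.3929
  PC2: 43/112 = 0.3839
  PC3: 25/112 = 0.2232

Step 3 — cumulative fraction after k components = (λ_1 + ... + λ_k) / Σ λ:
  k = 1: 44/112 = 0.3929
  k = 2: (44 + 43)/112 = 87/112 = 0.7768
  k = 3: (44 + 43 + 25)/112 = 112/112 = 1

Summary (fraction, with percent):

explained: PC1 0.3929 (39.29%), PC2 0.3839 (38.39%), PC3 0.2232 (22.32%);  cumulative: 0.3929, 0.7768, 1


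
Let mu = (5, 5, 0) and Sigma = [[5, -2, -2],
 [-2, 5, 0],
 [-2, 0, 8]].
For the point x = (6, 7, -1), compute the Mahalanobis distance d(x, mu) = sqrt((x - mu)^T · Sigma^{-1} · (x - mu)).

Step 1 — centre the observation: (x - mu) = (1, 2, -1).

Step 2 — invert Sigma (cofactor / det for 3×3, or solve directly):
  Sigma^{-1} = [[0.2703, 0.1081, 0.0676],
 [0.1081, 0.2432, 0.027],
 [0.0676, 0.027, 0.1419]].

Step 3 — form the quadratic (x - mu)^T · Sigma^{-1} · (x - mu):
  Sigma^{-1} · (x - mu) = (0.4189, 0.5676, -0.0203).
  (x - mu)^T · [Sigma^{-1} · (x - mu)] = (1)·(0.4189) + (2)·(0.5676) + (-1)·(-0.0203) = 1.5743.

Step 4 — take square root: d = √(1.5743) ≈ 1.2547.

d(x, mu) = √(1.5743) ≈ 1.2547


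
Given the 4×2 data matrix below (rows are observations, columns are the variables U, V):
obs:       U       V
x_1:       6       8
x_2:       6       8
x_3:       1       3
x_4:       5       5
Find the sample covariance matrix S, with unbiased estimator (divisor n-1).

Step 1 — column means:
  mean(U) = (6 + 6 + 1 + 5) / 4 = 18/4 = 4.5
  mean(V) = (8 + 8 + 3 + 5) / 4 = 24/4 = 6

Step 2 — sample covariance S[i,j] = (1/(n-1)) · Σ_k (x_{k,i} - mean_i) · (x_{k,j} - mean_j), with n-1 = 3.
  S[U,U] = ((1.5)·(1.5) + (1.5)·(1.5) + (-3.5)·(-3.5) + (0.5)·(0.5)) / 3 = 17/3 = 5.6667
  S[U,V] = ((1.5)·(2) + (1.5)·(2) + (-3.5)·(-3) + (0.5)·(-1)) / 3 = 16/3 = 5.3333
  S[V,V] = ((2)·(2) + (2)·(2) + (-3)·(-3) + (-1)·(-1)) / 3 = 18/3 = 6

S is symmetric (S[j,i] = S[i,j]). Assembling:

S = [[5.6667, 5.3333],
 [5.3333, 6]]


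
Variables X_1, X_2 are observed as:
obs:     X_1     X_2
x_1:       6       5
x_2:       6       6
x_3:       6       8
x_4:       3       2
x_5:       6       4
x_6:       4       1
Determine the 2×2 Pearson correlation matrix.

Step 1 — column means:
  mean(X_1) = (6 + 6 + 6 + 3 + 6 + 4) / 6 = 31/6 = 5.1667
  mean(X_2) = (5 + 6 + 8 + 2 + 4 + 1) / 6 = 26/6 = 4.3333

Step 2 — sample variances and covariances s[i,j] = (1/(n-1)) · Σ_k (x_{k,i} - mean_i) · (x_{k,j} - mean_j), with n-1 = 5:
  s[X_1,X_1] = ((0.8333)·(0.8333) + (0.8333)·(0.8333) + (0.8333)·(0.8333) + (-2.1667)·(-2.1667) + (0.8333)·(0.8333) + (-1.1667)·(-1.1667)) / 5 = 8.8333/5 = 1.7667
  s[X_1,X_2] = ((0.8333)·(0.6667) + (0.8333)·(1.6667) + (0.8333)·(3.6667) + (-2.1667)·(-2.3333) + (0.8333)·(-0.3333) + (-1.1667)·(-3.3333)) / 5 = 13.6667/5 = 2.7333
  s[X_2,X_2] = ((0.6667)·(0.6667) + (1.6667)·(1.6667) + (3.6667)·(3.6667) + (-2.3333)·(-2.3333) + (-0.3333)·(-0.3333) + (-3.3333)·(-3.3333)) / 5 = 33.3333/5 = 6.6667
  Sample standard deviations s_i = √(s[i,i]):
  s(X_1) = √(1.7667) = 1.3292
  s(X_2) = √(6.6667) = 2.582

Step 3 — r_{ij} = s_{ij} / (s_i · s_j):
  r[X_1,X_1] = 1 (diagonal).
  r[X_1,X_2] = 2.7333 / (1.3292 · 2.582) = 2.7333 / 3.4319 = 0.7965
  r[X_2,X_2] = 1 (diagonal).

R is symmetric with unit diagonal. Assembling:

R = [[1, 0.7965],
 [0.7965, 1]]


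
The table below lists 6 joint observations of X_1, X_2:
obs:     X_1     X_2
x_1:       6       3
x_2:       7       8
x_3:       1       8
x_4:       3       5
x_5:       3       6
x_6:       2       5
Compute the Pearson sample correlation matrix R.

Step 1 — column means:
  mean(X_1) = (6 + 7 + 1 + 3 + 3 + 2) / 6 = 22/6 = 3.6667
  mean(X_2) = (3 + 8 + 8 + 5 + 6 + 5) / 6 = 35/6 = 5.8333

Step 2 — sample variances and covariances s[i,j] = (1/(n-1)) · Σ_k (x_{k,i} - mean_i) · (x_{k,j} - mean_j), with n-1 = 5:
  s[X_1,X_1] = ((2.3333)·(2.3333) + (3.3333)·(3.3333) + (-2.6667)·(-2.6667) + (-0.6667)·(-0.6667) + (-0.6667)·(-0.6667) + (-1.6667)·(-1.6667)) / 5 = 27.3333/5 = 5.4667
  s[X_1,X_2] = ((2.3333)·(-2.8333) + (3.3333)·(2.1667) + (-2.6667)·(2.1667) + (-0.6667)·(-0.8333) + (-0.6667)·(0.1667) + (-1.6667)·(-0.8333)) / 5 = -3.3333/5 = -0.6667
  s[X_2,X_2] = ((-2.8333)·(-2.8333) + (2.1667)·(2.1667) + (2.1667)·(2.1667) + (-0.8333)·(-0.8333) + (0.1667)·(0.1667) + (-0.8333)·(-0.8333)) / 5 = 18.8333/5 = 3.7667
  Sample standard deviations s_i = √(s[i,i]):
  s(X_1) = √(5.4667) = 2.3381
  s(X_2) = √(3.7667) = 1.9408

Step 3 — r_{ij} = s_{ij} / (s_i · s_j):
  r[X_1,X_1] = 1 (diagonal).
  r[X_1,X_2] = -0.6667 / (2.3381 · 1.9408) = -0.6667 / 4.5377 = -0.1469
  r[X_2,X_2] = 1 (diagonal).

R is symmetric with unit diagonal. Assembling:

R = [[1, -0.1469],
 [-0.1469, 1]]


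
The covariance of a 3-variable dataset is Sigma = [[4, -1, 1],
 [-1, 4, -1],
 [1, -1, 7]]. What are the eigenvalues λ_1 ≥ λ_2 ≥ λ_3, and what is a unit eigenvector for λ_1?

Step 1 — characteristic polynomial p(λ) = det(λI - Sigma) = λ³ - tr·λ² + c_1·λ - det, where tr = trace, c_1 = sum of the principal 2×2 minors, det = det(Sigma):
  tr = 4 + 4 + 7 = 15,
  c_1 = (4·4 - (-1)²) + (4·7 - (1)²) + (4·7 - (-1)²) = 15 + 27 + 27 = 69,
  det = 4·(4·7 - (-1)²) - (-1)·((-1)·7 - (-1)·(1)) + (1)·((-1)·(-1) - 4·(1)) = 4·(27) - (-1)·(-6) + (1)·(-3) = 99.
  So p(λ) = λ³ - 15λ² + 69λ - 99.
Step 2 — look for an integer root (rational root theorem: any rational root is an integer divisor of 99). Testing λ = 3:
  p(3) = 27 - 135 + 207 - 99 = 0  ✓
  Dividing out (λ - 3): p(λ) = (λ - 3)(λ² - 12λ + 33).
Step 3 — remaining eigenvalues from the quadratic λ² - 12λ + 33 = 0:
  Δ = 12² - 4·33 = 144 - 132 = 12,  λ = (12 ± √12)/2 = (12 ± 3.4641)/2 ≈ 7.7321 or 4.2679.
  Sorted: λ_1 = 7.7321,  λ_2 = 4.2679,  λ_3 = 3  (check: sum = 15 = tr ✓).

Step 4 — unit eigenvector for λ_1 ≈ 7.7321: v spans the null space of (Sigma - λ_1 I), whose rows are
  r_1 = (-3.7321, -1, 1),  r_2 = (-1, -3.7321, -1),  r_3 = (1, -1, -0.7321).
  v is orthogonal to every row, so take v ∝ r_1 × r_2 = ((-1)·(-1) - (1)·(-3.7321), (1)·(-1) - (-3.7321)·(-1), (-3.7321)·(-3.7321) - (-1)·(-1)) ≈ (4.7321, -4.7321, 12.9282).
  Let u = (4.7321, -4.7321, 12.9282).
  ||u|| = √((4.7321)² + (-4.7321)² + (12.9282)²) = √(211.923) ≈ 14.5576,  v_1 = u/||u|| ≈ (0.3251, -0.3251, 0.8881) (||v_1|| = 1).

λ_1 = 7.7321,  λ_2 = 4.2679,  λ_3 = 3;  v_1 ≈ (0.3251, -0.3251, 0.8881)


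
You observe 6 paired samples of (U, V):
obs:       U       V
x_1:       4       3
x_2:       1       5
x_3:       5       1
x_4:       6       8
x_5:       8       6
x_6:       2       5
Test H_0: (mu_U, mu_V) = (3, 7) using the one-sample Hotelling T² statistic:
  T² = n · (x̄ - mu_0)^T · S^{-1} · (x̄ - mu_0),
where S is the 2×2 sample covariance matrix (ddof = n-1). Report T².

Step 1 — sample mean vector:
  mean(U) = (4 + 1 + 5 + 6 + 8 + 2) / 6 = 26/6 = 4.3333
  mean(V) = (3 + 5 + 1 + 8 + 6 + 5) / 6 = 28/6 = 4.6667
  x̄ = (4.3333, 4.6667),  deviation x̄ - mu_0 = (4.3333, 4.6667) - (3, 7) = (1.3333, -2.3333).

Step 2 — sample covariance matrix, S[i,j] = (1/(n-1)) · Σ_k (x_{k,i} - mean_i) · (x_{k,j} - mean_j), divisor n-1 = 5:
  S[U,U] = ((-0.3333)·(-0.3333) + (-3.3333)·(-3.3333) + (0.6667)·(0.6667) + (1.6667)·(1.6667) + (3.6667)·(3.6667) + (-2.3333)·(-2.3333)) / 5 = 33.3333/5 = 6.6667
  S[U,V] = ((-0.3333)·(-1.6667) + (-3.3333)·(0.3333) + (0.6667)·(-3.6667) + (1.6667)·(3.3333) + (3.6667)·(1.3333) + (-2.3333)·(0.3333)) / 5 = 6.6667/5 = 1.3333
  S[V,V] = ((-1.6667)·(-1.6667) + (0.3333)·(0.3333) + (-3.6667)·(-3.6667) + (3.3333)·(3.3333) + (1.3333)·(1.3333) + (0.3333)·(0.3333)) / 5 = 29.3333/5 = 5.8667
  S = [[6.6667, 1.3333],
 [1.3333, 5.8667]].

Step 3 — invert S. det(S) = 6.6667·5.8667 - (1.3333)² = 37.3333.
  S^{-1} = (1/det) · [[d, -b], [-b, a]] = [[0.1571, -0.0357],
 [-0.0357, 0.1786]].

Step 4 — quadratic form (x̄ - mu_0)^T · S^{-1} · (x̄ - mu_0):
  S^{-1} · (x̄ - mu_0) = (0.2929, -0.4643),
  (x̄ - mu_0)^T · [...] = (1.3333)·(0.2929) + (-2.3333)·(-0.4643) = 1.4738.

Step 5 — scale by n: T² = 6 · 1.4738 = 8.8429.

T² ≈ 8.8429


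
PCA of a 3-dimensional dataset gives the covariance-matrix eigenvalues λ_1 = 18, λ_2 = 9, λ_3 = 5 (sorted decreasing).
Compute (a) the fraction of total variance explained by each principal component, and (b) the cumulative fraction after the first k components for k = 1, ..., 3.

Step 1 — total variance = trace(Sigma) = Σ λ_i = 18 + 9 + 5 = 32.

Step 2 — fraction explained by component i = λ_i / Σ λ:
  PC1: 18/32 = 0.5625
  PC2: 9/32 = 0.2812
  PC3: 5/32 = 0.1562

Step 3 — cumulative fraction after k components = (λ_1 + ... + λ_k) / Σ λ:
  k = 1: 18/32 = 0.5625
  k = 2: (18 + 9)/32 = 27/32 = 0.8438
  k = 3: (18 + 9 + 5)/32 = 32/32 = 1

Summary (fraction, with percent):

explained: PC1 0.5625 (56.25%), PC2 0.2812 (28.12%), PC3 0.1562 (15.62%);  cumulative: 0.5625, 0.8438, 1


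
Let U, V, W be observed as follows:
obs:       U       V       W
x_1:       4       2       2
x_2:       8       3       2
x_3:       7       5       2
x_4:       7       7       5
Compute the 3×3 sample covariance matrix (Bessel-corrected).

Step 1 — column means:
  mean(U) = (4 + 8 + 7 + 7) / 4 = 26/4 = 6.5
  mean(V) = (2 + 3 + 5 + 7) / 4 = 17/4 = 4.25
  mean(W) = (2 + 2 + 2 + 5) / 4 = 11/4 = 2.75

Step 2 — sample covariance S[i,j] = (1/(n-1)) · Σ_k (x_{k,i} - mean_i) · (x_{k,j} - mean_j), with n-1 = 3.
  S[U,U] = ((-2.5)·(-2.5) + (1.5)·(1.5) + (0.5)·(0.5) + (0.5)·(0.5)) / 3 = 9/3 = 3
  S[U,V] = ((-2.5)·(-2.25) + (1.5)·(-1.25) + (0.5)·(0.75) + (0.5)·(2.75)) / 3 = 5.5/3 = 1.8333
  S[U,W] = ((-2.5)·(-0.75) + (1.5)·(-0.75) + (0.5)·(-0.75) + (0.5)·(2.25)) / 3 = 1.5/3 = 0.5
  S[V,V] = ((-2.25)·(-2.25) + (-1.25)·(-1.25) + (0.75)·(0.75) + (2.75)·(2.75)) / 3 = 14.75/3 = 4.9167
  S[V,W] = ((-2.25)·(-0.75) + (-1.25)·(-0.75) + (0.75)·(-0.75) + (2.75)·(2.25)) / 3 = 8.25/3 = 2.75
  S[W,W] = ((-0.75)·(-0.75) + (-0.75)·(-0.75) + (-0.75)·(-0.75) + (2.25)·(2.25)) / 3 = 6.75/3 = 2.25

S is symmetric (S[j,i] = S[i,j]). Assembling:

S = [[3, 1.8333, 0.5],
 [1.8333, 4.9167, 2.75],
 [0.5, 2.75, 2.25]]


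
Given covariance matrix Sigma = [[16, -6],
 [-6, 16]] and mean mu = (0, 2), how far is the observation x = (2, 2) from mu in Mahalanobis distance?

Step 1 — centre the observation: (x - mu) = (2, 0).

Step 2 — invert Sigma. det(Sigma) = 16·16 - (-6)² = 220.
  Sigma^{-1} = (1/det) · [[d, -b], [-b, a]] = [[0.0727, 0.0273],
 [0.0273, 0.0727]].

Step 3 — form the quadratic (x - mu)^T · Sigma^{-1} · (x - mu):
  Sigma^{-1} · (x - mu) = (0.1455, 0.0545).
  (x - mu)^T · [Sigma^{-1} · (x - mu)] = (2)·(0.1455) + (0)·(0.0545) = 0.2909.

Step 4 — take square root: d = √(0.2909) ≈ 0.5394.

d(x, mu) = √(0.2909) ≈ 0.5394


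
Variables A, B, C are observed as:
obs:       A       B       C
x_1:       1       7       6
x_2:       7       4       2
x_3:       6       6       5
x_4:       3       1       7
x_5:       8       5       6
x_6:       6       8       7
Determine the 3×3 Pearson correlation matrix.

Step 1 — column means:
  mean(A) = (1 + 7 + 6 + 3 + 8 + 6) / 6 = 31/6 = 5.1667
  mean(B) = (7 + 4 + 6 + 1 + 5 + 8) / 6 = 31/6 = 5.1667
  mean(C) = (6 + 2 + 5 + 7 + 6 + 7) / 6 = 33/6 = 5.5

Step 2 — sample variances and covariances s[i,j] = (1/(n-1)) · Σ_k (x_{k,i} - mean_i) · (x_{k,j} - mean_j), with n-1 = 5:
  s[A,A] = ((-4.1667)·(-4.1667) + (1.8333)·(1.8333) + (0.8333)·(0.8333) + (-2.1667)·(-2.1667) + (2.8333)·(2.8333) + (0.8333)·(0.8333)) / 5 = 34.8333/5 = 6.9667
  s[A,B] = ((-4.1667)·(1.8333) + (1.8333)·(-1.1667) + (0.8333)·(0.8333) + (-2.1667)·(-4.1667) + (2.8333)·(-0.1667) + (0.8333)·(2.8333)) / 5 = 1.8333/5 = 0.3667
  s[A,C] = ((-4.1667)·(0.5) + (1.8333)·(-3.5) + (0.8333)·(-0.5) + (-2.1667)·(1.5) + (2.8333)·(0.5) + (0.8333)·(1.5)) / 5 = -9.5/5 = -1.9
  s[B,B] = ((1.8333)·(1.8333) + (-1.1667)·(-1.1667) + (0.8333)·(0.8333) + (-4.1667)·(-4.1667) + (-0.1667)·(-0.1667) + (2.8333)·(2.8333)) / 5 = 30.8333/5 = 6.1667
  s[B,C] = ((1.8333)·(0.5) + (-1.1667)·(-3.5) + (0.8333)·(-0.5) + (-4.1667)·(1.5) + (-0.1667)·(0.5) + (2.8333)·(1.5)) / 5 = 2.5/5 = 0.5
  s[C,C] = ((0.5)·(0.5) + (-3.5)·(-3.5) + (-0.5)·(-0.5) + (1.5)·(1.5) + (0.5)·(0.5) + (1.5)·(1.5)) / 5 = 17.5/5 = 3.5
  Sample standard deviations s_i = √(s[i,i]):
  s(A) = √(6.9667) = 2.6394
  s(B) = √(6.1667) = 2.4833
  s(C) = √(3.5) = 1.8708

Step 3 — r_{ij} = s_{ij} / (s_i · s_j):
  r[A,A] = 1 (diagonal).
  r[A,B] = 0.3667 / (2.6394 · 2.4833) = 0.3667 / 6.5545 = 0.0559
  r[A,C] = -1.9 / (2.6394 · 1.8708) = -1.9 / 4.9379 = -0.3848
  r[B,B] = 1 (diagonal).
  r[B,C] = 0.5 / (2.4833 · 1.8708) = 0.5 / 4.6458 = 0.1076
  r[C,C] = 1 (diagonal).

R is symmetric with unit diagonal. Assembling:

R = [[1, 0.0559, -0.3848],
 [0.0559, 1, 0.1076],
 [-0.3848, 0.1076, 1]]


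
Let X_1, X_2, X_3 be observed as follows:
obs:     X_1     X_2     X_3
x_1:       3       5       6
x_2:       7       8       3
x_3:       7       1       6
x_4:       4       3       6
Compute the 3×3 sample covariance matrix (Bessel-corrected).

Step 1 — column means:
  mean(X_1) = (3 + 7 + 7 + 4) / 4 = 21/4 = 5.25
  mean(X_2) = (5 + 8 + 1 + 3) / 4 = 17/4 = 4.25
  mean(X_3) = (6 + 3 + 6 + 6) / 4 = 21/4 = 5.25

Step 2 — sample covariance S[i,j] = (1/(n-1)) · Σ_k (x_{k,i} - mean_i) · (x_{k,j} - mean_j), with n-1 = 3.
  S[X_1,X_1] = ((-2.25)·(-2.25) + (1.75)·(1.75) + (1.75)·(1.75) + (-1.25)·(-1.25)) / 3 = 12.75/3 = 4.25
  S[X_1,X_2] = ((-2.25)·(0.75) + (1.75)·(3.75) + (1.75)·(-3.25) + (-1.25)·(-1.25)) / 3 = 0.75/3 = 0.25
  S[X_1,X_3] = ((-2.25)·(0.75) + (1.75)·(-2.25) + (1.75)·(0.75) + (-1.25)·(0.75)) / 3 = -5.25/3 = -1.75
  S[X_2,X_2] = ((0.75)·(0.75) + (3.75)·(3.75) + (-3.25)·(-3.25) + (-1.25)·(-1.25)) / 3 = 26.75/3 = 8.9167
  S[X_2,X_3] = ((0.75)·(0.75) + (3.75)·(-2.25) + (-3.25)·(0.75) + (-1.25)·(0.75)) / 3 = -11.25/3 = -3.75
  S[X_3,X_3] = ((0.75)·(0.75) + (-2.25)·(-2.25) + (0.75)·(0.75) + (0.75)·(0.75)) / 3 = 6.75/3 = 2.25

S is symmetric (S[j,i] = S[i,j]). Assembling:

S = [[4.25, 0.25, -1.75],
 [0.25, 8.9167, -3.75],
 [-1.75, -3.75, 2.25]]


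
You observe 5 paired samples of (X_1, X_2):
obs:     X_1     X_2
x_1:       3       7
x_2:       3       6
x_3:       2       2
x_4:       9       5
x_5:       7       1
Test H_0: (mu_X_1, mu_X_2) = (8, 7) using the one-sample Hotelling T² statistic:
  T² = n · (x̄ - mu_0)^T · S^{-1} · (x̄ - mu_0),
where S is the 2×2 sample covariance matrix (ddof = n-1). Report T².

Step 1 — sample mean vector:
  mean(X_1) = (3 + 3 + 2 + 9 + 7) / 5 = 24/5 = 4.8
  mean(X_2) = (7 + 6 + 2 + 5 + 1) / 5 = 21/5 = 4.2
  x̄ = (4.8, 4.2),  deviation x̄ - mu_0 = (4.8, 4.2) - (8, 7) = (-3.2, -2.8).

Step 2 — sample covariance matrix, S[i,j] = (1/(n-1)) · Σ_k (x_{k,i} - mean_i) · (x_{k,j} - mean_j), divisor n-1 = 4:
  S[X_1,X_1] = ((-1.8)·(-1.8) + (-1.8)·(-1.8) + (-2.8)·(-2.8) + (4.2)·(4.2) + (2.2)·(2.2)) / 4 = 36.8/4 = 9.2
  S[X_1,X_2] = ((-1.8)·(2.8) + (-1.8)·(1.8) + (-2.8)·(-2.2) + (4.2)·(0.8) + (2.2)·(-3.2)) / 4 = -5.8/4 = -1.45
  S[X_2,X_2] = ((2.8)·(2.8) + (1.8)·(1.8) + (-2.2)·(-2.2) + (0.8)·(0.8) + (-3.2)·(-3.2)) / 4 = 26.8/4 = 6.7
  S = [[9.2, -1.45],
 [-1.45, 6.7]].

Step 3 — invert S. det(S) = 9.2·6.7 - (-1.45)² = 59.5375.
  S^{-1} = (1/det) · [[d, -b], [-b, a]] = [[0.1125, 0.0244],
 [0.0244, 0.1545]].

Step 4 — quadratic form (x̄ - mu_0)^T · S^{-1} · (x̄ - mu_0):
  S^{-1} · (x̄ - mu_0) = (-0.4283, -0.5106),
  (x̄ - mu_0)^T · [...] = (-3.2)·(-0.4283) + (-2.8)·(-0.5106) = 2.8003.

Step 5 — scale by n: T² = 5 · 2.8003 = 14.0013.

T² ≈ 14.0013


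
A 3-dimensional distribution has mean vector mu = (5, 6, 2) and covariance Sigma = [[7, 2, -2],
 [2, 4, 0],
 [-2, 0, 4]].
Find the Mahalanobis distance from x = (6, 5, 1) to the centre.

Step 1 — centre the observation: (x - mu) = (1, -1, -1).

Step 2 — invert Sigma (cofactor / det for 3×3, or solve directly):
  Sigma^{-1} = [[0.2, -0.1, 0.1],
 [-0.1, 0.3, -0.05],
 [0.1, -0.05, 0.3]].

Step 3 — form the quadratic (x - mu)^T · Sigma^{-1} · (x - mu):
  Sigma^{-1} · (x - mu) = (0.2, -0.35, -0.15).
  (x - mu)^T · [Sigma^{-1} · (x - mu)] = (1)·(0.2) + (-1)·(-0.35) + (-1)·(-0.15) = 0.7.

Step 4 — take square root: d = √(0.7) ≈ 0.8367.

d(x, mu) = √(0.7) ≈ 0.8367


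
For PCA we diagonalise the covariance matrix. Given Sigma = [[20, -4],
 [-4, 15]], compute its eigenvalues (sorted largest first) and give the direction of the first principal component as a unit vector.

Step 1 — characteristic polynomial of 2×2 Sigma:
  det(Sigma - λI) = λ² - trace · λ + det = 0.
  trace = 20 + 15 = 35, det = 20·15 - (-4)² = 284.
Step 2 — discriminant:
  Δ = trace² - 4·det = 1225 - 1136 = 89.
Step 3 — eigenvalues:
  λ = (trace ± √Δ)/2 = (35 ± 9.434)/2,
  λ_1 = 22.217,  λ_2 = 12.783.

Step 4 — unit eigenvector for λ_1: solve (Sigma - λ_1 I)v = 0. First row:
  (20 - 22.217)·v_x + (-4)·v_y = 0, i.e. (-2.217)·v_x + (-4)·v_y = 0,
  so v ∝ (b, λ_1 - a) = (-4, 2.217); multiply by -1 so the first entry is positive: u = (4, -2.217).
  ||u|| = √((4)² + (-2.217)²) = √(20.915) ≈ 4.5733,
  v_1 = u/||u|| ≈ (0.8746, -0.4848) (||v_1|| = 1).

λ_1 = 22.217,  λ_2 = 12.783;  v_1 ≈ (0.8746, -0.4848)


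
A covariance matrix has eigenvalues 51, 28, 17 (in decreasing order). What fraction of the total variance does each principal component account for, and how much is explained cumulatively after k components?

Step 1 — total variance = trace(Sigma) = Σ λ_i = 51 + 28 + 17 = 96.

Step 2 — fraction explained by component i = λ_i / Σ λ:
  PC1: 51/96 = 0.5312
  PC2: 28/96 = 0.2917
  PC3: 17/96 = 0.1771

Step 3 — cumulative fraction after k components = (λ_1 + ... + λ_k) / Σ λ:
  k = 1: 51/96 = 0.5312
  k = 2: (51 + 28)/96 = 79/96 = 0.8229
  k = 3: (51 + 28 + 17)/96 = 96/96 = 1

Summary (fraction, with percent):

explained: PC1 0.5312 (53.12%), PC2 0.2917 (29.17%), PC3 0.1771 (17.71%);  cumulative: 0.5312, 0.8229, 1


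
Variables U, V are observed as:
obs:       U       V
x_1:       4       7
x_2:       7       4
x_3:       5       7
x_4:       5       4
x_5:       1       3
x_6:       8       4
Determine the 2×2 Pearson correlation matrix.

Step 1 — column means:
  mean(U) = (4 + 7 + 5 + 5 + 1 + 8) / 6 = 30/6 = 5
  mean(V) = (7 + 4 + 7 + 4 + 3 + 4) / 6 = 29/6 = 4.8333

Step 2 — sample variances and covariances s[i,j] = (1/(n-1)) · Σ_k (x_{k,i} - mean_i) · (x_{k,j} - mean_j), with n-1 = 5:
  s[U,U] = ((-1)·(-1) + (2)·(2) + (0)·(0) + (0)·(0) + (-4)·(-4) + (3)·(3)) / 5 = 30/5 = 6
  s[U,V] = ((-1)·(2.1667) + (2)·(-0.8333) + (0)·(2.1667) + (0)·(-0.8333) + (-4)·(-1.8333) + (3)·(-0.8333)) / 5 = 1/5 = 0.2
  s[V,V] = ((2.1667)·(2.1667) + (-0.8333)·(-0.8333) + (2.1667)·(2.1667) + (-0.8333)·(-0.8333) + (-1.8333)·(-1.8333) + (-0.8333)·(-0.8333)) / 5 = 14.8333/5 = 2.9667
  Sample standard deviations s_i = √(s[i,i]):
  s(U) = √(6) = 2.4495
  s(V) = √(2.9667) = 1.7224

Step 3 — r_{ij} = s_{ij} / (s_i · s_j):
  r[U,U] = 1 (diagonal).
  r[U,V] = 0.2 / (2.4495 · 1.7224) = 0.2 / 4.219 = 0.0474
  r[V,V] = 1 (diagonal).

R is symmetric with unit diagonal. Assembling:

R = [[1, 0.0474],
 [0.0474, 1]]


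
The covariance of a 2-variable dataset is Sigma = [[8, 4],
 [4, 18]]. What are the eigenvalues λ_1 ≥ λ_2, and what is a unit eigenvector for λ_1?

Step 1 — characteristic polynomial of 2×2 Sigma:
  det(Sigma - λI) = λ² - trace · λ + det = 0.
  trace = 8 + 18 = 26, det = 8·18 - (4)² = 128.
Step 2 — discriminant:
  Δ = trace² - 4·det = 676 - 512 = 164.
Step 3 — eigenvalues:
  λ = (trace ± √Δ)/2 = (26 ± 12.8062)/2,
  λ_1 = 19.4031,  λ_2 = 6.5969.

Step 4 — unit eigenvector for λ_1: solve (Sigma - λ_1 I)v = 0. First row:
  (8 - 19.4031)·v_x + (4)·v_y = 0, i.e. (-11.4031)·v_x + (4)·v_y = 0,
  so v ∝ (b, λ_1 - a) = (4, 11.4031) = u.
  ||u|| = √((4)² + (11.4031)²) = √(146.0312) ≈ 12.0843,
  v_1 = u/||u|| ≈ (0.331, 0.9436) (||v_1|| = 1).

λ_1 = 19.4031,  λ_2 = 6.5969;  v_1 ≈ (0.331, 0.9436)


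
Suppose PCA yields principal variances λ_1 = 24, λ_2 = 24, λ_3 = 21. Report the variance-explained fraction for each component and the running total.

Step 1 — total variance = trace(Sigma) = Σ λ_i = 24 + 24 + 21 = 69.

Step 2 — fraction explained by component i = λ_i / Σ λ:
  PC1: 24/69 = 0.3478
  PC2: 24/69 = 0.3478
  PC3: 21/69 = 0.3043

Step 3 — cumulative fraction after k components = (λ_1 + ... + λ_k) / Σ λ:
  k = 1: 24/69 = 0.3478
  k = 2: (24 + 24)/69 = 48/69 = 0.6957
  k = 3: (24 + 24 + 21)/69 = 69/69 = 1

Summary (fraction, with percent):

explained: PC1 0.3478 (34.78%), PC2 0.3478 (34.78%), PC3 0.3043 (30.43%);  cumulative: 0.3478, 0.6957, 1


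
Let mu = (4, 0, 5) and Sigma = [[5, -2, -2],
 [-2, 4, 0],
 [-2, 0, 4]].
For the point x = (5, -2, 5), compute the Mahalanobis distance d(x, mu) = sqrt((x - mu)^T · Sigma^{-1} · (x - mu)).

Step 1 — centre the observation: (x - mu) = (1, -2, 0).

Step 2 — invert Sigma (cofactor / det for 3×3, or solve directly):
  Sigma^{-1} = [[0.3333, 0.1667, 0.1667],
 [0.1667, 0.3333, 0.0833],
 [0.1667, 0.0833, 0.3333]].

Step 3 — form the quadratic (x - mu)^T · Sigma^{-1} · (x - mu):
  Sigma^{-1} · (x - mu) = (0, -0.5, 0).
  (x - mu)^T · [Sigma^{-1} · (x - mu)] = (1)·(0) + (-2)·(-0.5) + (0)·(0) = 1.

Step 4 — take square root: d = √(1) ≈ 1.

d(x, mu) = √(1) ≈ 1


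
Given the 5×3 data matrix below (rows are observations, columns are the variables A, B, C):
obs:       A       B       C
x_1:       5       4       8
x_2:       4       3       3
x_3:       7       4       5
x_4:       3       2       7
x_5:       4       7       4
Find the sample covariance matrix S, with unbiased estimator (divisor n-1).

Step 1 — column means:
  mean(A) = (5 + 4 + 7 + 3 + 4) / 5 = 23/5 = 4.6
  mean(B) = (4 + 3 + 4 + 2 + 7) / 5 = 20/5 = 4
  mean(C) = (8 + 3 + 5 + 7 + 4) / 5 = 27/5 = 5.4

Step 2 — sample covariance S[i,j] = (1/(n-1)) · Σ_k (x_{k,i} - mean_i) · (x_{k,j} - mean_j), with n-1 = 4.
  S[A,A] = ((0.4)·(0.4) + (-0.6)·(-0.6) + (2.4)·(2.4) + (-1.6)·(-1.6) + (-0.6)·(-0.6)) / 4 = 9.2/4 = 2.3
  S[A,B] = ((0.4)·(0) + (-0.6)·(-1) + (2.4)·(0) + (-1.6)·(-2) + (-0.6)·(3)) / 4 = 2/4 = 0.5
  S[A,C] = ((0.4)·(2.6) + (-0.6)·(-2.4) + (2.4)·(-0.4) + (-1.6)·(1.6) + (-0.6)·(-1.4)) / 4 = -0.2/4 = -0.05
  S[B,B] = ((0)·(0) + (-1)·(-1) + (0)·(0) + (-2)·(-2) + (3)·(3)) / 4 = 14/4 = 3.5
  S[B,C] = ((0)·(2.6) + (-1)·(-2.4) + (0)·(-0.4) + (-2)·(1.6) + (3)·(-1.4)) / 4 = -5/4 = -1.25
  S[C,C] = ((2.6)·(2.6) + (-2.4)·(-2.4) + (-0.4)·(-0.4) + (1.6)·(1.6) + (-1.4)·(-1.4)) / 4 = 17.2/4 = 4.3

S is symmetric (S[j,i] = S[i,j]). Assembling:

S = [[2.3, 0.5, -0.05],
 [0.5, 3.5, -1.25],
 [-0.05, -1.25, 4.3]]


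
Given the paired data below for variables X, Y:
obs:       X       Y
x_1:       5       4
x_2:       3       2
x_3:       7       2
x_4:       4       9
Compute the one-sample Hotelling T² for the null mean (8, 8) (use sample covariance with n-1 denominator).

Step 1 — sample mean vector:
  mean(X) = (5 + 3 + 7 + 4) / 4 = 19/4 = 4.75
  mean(Y) = (4 + 2 + 2 + 9) / 4 = 17/4 = 4.25
  x̄ = (4.75, 4.25),  deviation x̄ - mu_0 = (4.75, 4.25) - (8, 8) = (-3.25, -3.75).

Step 2 — sample covariance matrix, S[i,j] = (1/(n-1)) · Σ_k (x_{k,i} - mean_i) · (x_{k,j} - mean_j), divisor n-1 = 3:
  S[X,X] = ((0.25)·(0.25) + (-1.75)·(-1.75) + (2.25)·(2.25) + (-0.75)·(-0.75)) / 3 = 8.75/3 = 2.9167
  S[X,Y] = ((0.25)·(-0.25) + (-1.75)·(-2.25) + (2.25)·(-2.25) + (-0.75)·(4.75)) / 3 = -4.75/3 = -1.5833
  S[Y,Y] = ((-0.25)·(-0.25) + (-2.25)·(-2.25) + (-2.25)·(-2.25) + (4.75)·(4.75)) / 3 = 32.75/3 = 10.9167
  S = [[2.9167, -1.5833],
 [-1.5833, 10.9167]].

Step 3 — invert S. det(S) = 2.9167·10.9167 - (-1.5833)² = 29.3333.
  S^{-1} = (1/det) · [[d, -b], [-b, a]] = [[0.3722, 0.054],
 [0.054, 0.0994]].

Step 4 — quadratic form (x̄ - mu_0)^T · S^{-1} · (x̄ - mu_0):
  S^{-1} · (x̄ - mu_0) = (-1.4119, -0.5483),
  (x̄ - mu_0)^T · [...] = (-3.25)·(-1.4119) + (-3.75)·(-0.5483) = 6.6449.

Step 5 — scale by n: T² = 4 · 6.6449 = 26.5795.

T² ≈ 26.5795


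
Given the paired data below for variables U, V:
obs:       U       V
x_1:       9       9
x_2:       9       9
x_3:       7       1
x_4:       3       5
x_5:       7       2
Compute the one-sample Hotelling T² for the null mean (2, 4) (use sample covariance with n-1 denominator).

Step 1 — sample mean vector:
  mean(U) = (9 + 9 + 7 + 3 + 7) / 5 = 35/5 = 7
  mean(V) = (9 + 9 + 1 + 5 + 2) / 5 = 26/5 = 5.2
  x̄ = (7, 5.2),  deviation x̄ - mu_0 = (7, 5.2) - (2, 4) = (5, 1.2).

Step 2 — sample covariance matrix, S[i,j] = (1/(n-1)) · Σ_k (x_{k,i} - mean_i) · (x_{k,j} - mean_j), divisor n-1 = 4:
  S[U,U] = ((2)·(2) + (2)·(2) + (0)·(0) + (-4)·(-4) + (0)·(0)) / 4 = 24/4 = 6
  S[U,V] = ((2)·(3.8) + (2)·(3.8) + (0)·(-4.2) + (-4)·(-0.2) + (0)·(-3.2)) / 4 = 16/4 = 4
  S[V,V] = ((3.8)·(3.8) + (3.8)·(3.8) + (-4.2)·(-4.2) + (-0.2)·(-0.2) + (-3.2)·(-3.2)) / 4 = 56.8/4 = 14.2
  S = [[6, 4],
 [4, 14.2]].

Step 3 — invert S. det(S) = 6·14.2 - (4)² = 69.2.
  S^{-1} = (1/det) · [[d, -b], [-b, a]] = [[0.2052, -0.0578],
 [-0.0578, 0.0867]].

Step 4 — quadratic form (x̄ - mu_0)^T · S^{-1} · (x̄ - mu_0):
  S^{-1} · (x̄ - mu_0) = (0.9566, -0.185),
  (x̄ - mu_0)^T · [...] = (5)·(0.9566) + (1.2)·(-0.185) = 4.5613.

Step 5 — scale by n: T² = 5 · 4.5613 = 22.8064.

T² ≈ 22.8064


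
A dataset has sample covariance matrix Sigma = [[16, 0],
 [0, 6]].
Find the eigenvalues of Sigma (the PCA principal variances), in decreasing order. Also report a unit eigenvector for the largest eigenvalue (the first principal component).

Step 1 — characteristic polynomial of 2×2 Sigma:
  det(Sigma - λI) = λ² - trace · λ + det = 0.
  trace = 16 + 6 = 22, det = 16·6 - (0)² = 96.
Step 2 — discriminant:
  Δ = trace² - 4·det = 484 - 384 = 100.
Step 3 — eigenvalues:
  λ = (trace ± √Δ)/2 = (22 ± 10)/2,
  λ_1 = 16,  λ_2 = 6.

Step 4 — unit eigenvector for λ_1: Sigma is diagonal, so its eigenvectors are the coordinate axes. λ_1 = 16 is the diagonal entry on the first coordinate axis, hence
  v_1 = (1, 0) (||v_1|| = 1).

λ_1 = 16,  λ_2 = 6;  v_1 ≈ (1, 0)


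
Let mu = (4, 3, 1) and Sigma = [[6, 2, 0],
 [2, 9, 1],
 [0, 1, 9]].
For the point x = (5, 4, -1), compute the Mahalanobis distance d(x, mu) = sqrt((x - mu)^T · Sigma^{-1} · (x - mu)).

Step 1 — centre the observation: (x - mu) = (1, 1, -2).

Step 2 — invert Sigma (cofactor / det for 3×3, or solve directly):
  Sigma^{-1} = [[0.1802, -0.0405, 0.0045],
 [-0.0405, 0.1216, -0.0135],
 [0.0045, -0.0135, 0.1126]].

Step 3 — form the quadratic (x - mu)^T · Sigma^{-1} · (x - mu):
  Sigma^{-1} · (x - mu) = (0.1306, 0.1081, -0.2342).
  (x - mu)^T · [Sigma^{-1} · (x - mu)] = (1)·(0.1306) + (1)·(0.1081) + (-2)·(-0.2342) = 0.7072.

Step 4 — take square root: d = √(0.7072) ≈ 0.841.

d(x, mu) = √(0.7072) ≈ 0.841


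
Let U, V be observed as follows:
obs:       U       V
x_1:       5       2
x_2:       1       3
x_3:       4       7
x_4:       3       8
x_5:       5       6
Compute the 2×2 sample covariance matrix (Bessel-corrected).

Step 1 — column means:
  mean(U) = (5 + 1 + 4 + 3 + 5) / 5 = 18/5 = 3.6
  mean(V) = (2 + 3 + 7 + 8 + 6) / 5 = 26/5 = 5.2

Step 2 — sample covariance S[i,j] = (1/(n-1)) · Σ_k (x_{k,i} - mean_i) · (x_{k,j} - mean_j), with n-1 = 4.
  S[U,U] = ((1.4)·(1.4) + (-2.6)·(-2.6) + (0.4)·(0.4) + (-0.6)·(-0.6) + (1.4)·(1.4)) / 4 = 11.2/4 = 2.8
  S[U,V] = ((1.4)·(-3.2) + (-2.6)·(-2.2) + (0.4)·(1.8) + (-0.6)·(2.8) + (1.4)·(0.8)) / 4 = 1.4/4 = 0.35
  S[V,V] = ((-3.2)·(-3.2) + (-2.2)·(-2.2) + (1.8)·(1.8) + (2.8)·(2.8) + (0.8)·(0.8)) / 4 = 26.8/4 = 6.7

S is symmetric (S[j,i] = S[i,j]). Assembling:

S = [[2.8, 0.35],
 [0.35, 6.7]]


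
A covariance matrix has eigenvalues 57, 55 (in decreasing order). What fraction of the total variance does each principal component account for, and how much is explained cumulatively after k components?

Step 1 — total variance = trace(Sigma) = Σ λ_i = 57 + 55 = 112.

Step 2 — fraction explained by component i = λ_i / Σ λ:
  PC1: 57/112 = 0.5089
  PC2: 55/112 = 0.4911

Step 3 — cumulative fraction after k components = (λ_1 + ... + λ_k) / Σ λ:
  k = 1: 57/112 = 0.5089
  k = 2: (57 + 55)/112 = 112/112 = 1

Summary (fraction, with percent):

explained: PC1 0.5089 (50.89%), PC2 0.4911 (49.11%);  cumulative: 0.5089, 1


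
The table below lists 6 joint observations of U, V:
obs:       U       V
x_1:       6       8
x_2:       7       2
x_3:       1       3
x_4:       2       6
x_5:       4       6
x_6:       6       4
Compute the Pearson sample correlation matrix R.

Step 1 — column means:
  mean(U) = (6 + 7 + 1 + 2 + 4 + 6) / 6 = 26/6 = 4.3333
  mean(V) = (8 + 2 + 3 + 6 + 6 + 4) / 6 = 29/6 = 4.8333

Step 2 — sample variances and covariances s[i,j] = (1/(n-1)) · Σ_k (x_{k,i} - mean_i) · (x_{k,j} - mean_j), with n-1 = 5:
  s[U,U] = ((1.6667)·(1.6667) + (2.6667)·(2.6667) + (-3.3333)·(-3.3333) + (-2.3333)·(-2.3333) + (-0.3333)·(-0.3333) + (1.6667)·(1.6667)) / 5 = 29.3333/5 = 5.8667
  s[U,V] = ((1.6667)·(3.1667) + (2.6667)·(-2.8333) + (-3.3333)·(-1.8333) + (-2.3333)·(1.1667) + (-0.3333)·(1.1667) + (1.6667)·(-0.8333)) / 5 = -0.6667/5 = -0.1333
  s[V,V] = ((3.1667)·(3.1667) + (-2.8333)·(-2.8333) + (-1.8333)·(-1.8333) + (1.1667)·(1.1667) + (1.1667)·(1.1667) + (-0.8333)·(-0.8333)) / 5 = 24.8333/5 = 4.9667
  Sample standard deviations s_i = √(s[i,i]):
  s(U) = √(5.8667) = 2.4221
  s(V) = √(4.9667) = 2.2286

Step 3 — r_{ij} = s_{ij} / (s_i · s_j):
  r[U,U] = 1 (diagonal).
  r[U,V] = -0.1333 / (2.4221 · 2.2286) = -0.1333 / 5.3979 = -0.0247
  r[V,V] = 1 (diagonal).

R is symmetric with unit diagonal. Assembling:

R = [[1, -0.0247],
 [-0.0247, 1]]


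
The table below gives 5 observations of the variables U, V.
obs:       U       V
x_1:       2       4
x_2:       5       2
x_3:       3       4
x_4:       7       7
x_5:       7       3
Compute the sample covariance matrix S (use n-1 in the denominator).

Step 1 — column means:
  mean(U) = (2 + 5 + 3 + 7 + 7) / 5 = 24/5 = 4.8
  mean(V) = (4 + 2 + 4 + 7 + 3) / 5 = 20/5 = 4

Step 2 — sample covariance S[i,j] = (1/(n-1)) · Σ_k (x_{k,i} - mean_i) · (x_{k,j} - mean_j), with n-1 = 4.
  S[U,U] = ((-2.8)·(-2.8) + (0.2)·(0.2) + (-1.8)·(-1.8) + (2.2)·(2.2) + (2.2)·(2.2)) / 4 = 20.8/4 = 5.2
  S[U,V] = ((-2.8)·(0) + (0.2)·(-2) + (-1.8)·(0) + (2.2)·(3) + (2.2)·(-1)) / 4 = 4/4 = 1
  S[V,V] = ((0)·(0) + (-2)·(-2) + (0)·(0) + (3)·(3) + (-1)·(-1)) / 4 = 14/4 = 3.5

S is symmetric (S[j,i] = S[i,j]). Assembling:

S = [[5.2, 1],
 [1, 3.5]]


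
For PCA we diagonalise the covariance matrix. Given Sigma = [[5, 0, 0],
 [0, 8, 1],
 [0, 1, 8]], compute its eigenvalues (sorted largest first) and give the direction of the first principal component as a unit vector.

Step 1 — characteristic polynomial p(λ) = det(λI - Sigma) = λ³ - tr·λ² + c_1·λ - det, where tr = trace, c_1 = sum of the principal 2×2 minors, det = det(Sigma):
  tr = 5 + 8 + 8 = 21,
  c_1 = (5·8 - (0)²) + (5·8 - (0)²) + (8·8 - (1)²) = 40 + 40 + 63 = 143,
  det = 5·(8·8 - (1)²) - (0)·((0)·8 - (1)·(0)) + (0)·((0)·(1) - 8·(0)) = 5·(63) - (0)·(0) + (0)·(0) = 315.
  So p(λ) = λ³ - 21λ² + 143λ - 315.
Step 2 — look for an integer root (rational root theorem: any rational root is an integer divisor of 315). Testing λ = 5:
  p(5) = 125 - 525 + 715 - 315 = 0  ✓
  Dividing out (λ - 5): p(λ) = (λ - 5)(λ² - 16λ + 63).
Step 3 — remaining eigenvalues from the quadratic λ² - 16λ + 63 = 0:
  Δ = 16² - 4·63 = 256 - 252 = 4,  λ = (16 ± √4)/2 = (16 ± 2)/2 = 9 or 7.
  Sorted: λ_1 = 9,  λ_2 = 7,  λ_3 = 5  (check: sum = 21 = tr ✓).

Step 4 — unit eigenvector for λ_1 = 9: v spans the null space of (Sigma - λ_1 I), whose rows are
  r_1 = (-4, 0, 0),  r_2 = (0, -1, 1),  r_3 = (0, 1, -1).
  v is orthogonal to every row, so take v ∝ r_1 × r_2 = ((0)·(1) - (0)·(-1), (0)·(0) - (-4)·(1), (-4)·(-1) - (0)·(0)) = (0, 4, 4).
  Rescale (divide by 4): u = (0, 1, 1).
  ||u|| = √((0)² + (1)² + (1)²) = √(2) ≈ 1.4142,  v_1 = u/||u|| ≈ (0, 0.7071, 0.7071) (||v_1|| = 1).

λ_1 = 9,  λ_2 = 7,  λ_3 = 5;  v_1 ≈ (0, 0.7071, 0.7071)


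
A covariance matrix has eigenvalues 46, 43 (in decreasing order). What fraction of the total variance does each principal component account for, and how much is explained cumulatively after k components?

Step 1 — total variance = trace(Sigma) = Σ λ_i = 46 + 43 = 89.

Step 2 — fraction explained by component i = λ_i / Σ λ:
  PC1: 46/89 = 0.5169
  PC2: 43/89 = 0.4831

Step 3 — cumulative fraction after k components = (λ_1 + ... + λ_k) / Σ λ:
  k = 1: 46/89 = 0.5169
  k = 2: (46 + 43)/89 = 89/89 = 1

Summary (fraction, with percent):

explained: PC1 0.5169 (51.69%), PC2 0.4831 (48.31%);  cumulative: 0.5169, 1


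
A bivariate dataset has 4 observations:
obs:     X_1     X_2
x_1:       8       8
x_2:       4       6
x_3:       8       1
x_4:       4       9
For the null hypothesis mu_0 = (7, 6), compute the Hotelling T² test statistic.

Step 1 — sample mean vector:
  mean(X_1) = (8 + 4 + 8 + 4) / 4 = 24/4 = 6
  mean(X_2) = (8 + 6 + 1 + 9) / 4 = 24/4 = 6
  x̄ = (6, 6),  deviation x̄ - mu_0 = (6, 6) - (7, 6) = (-1, 0).

Step 2 — sample covariance matrix, S[i,j] = (1/(n-1)) · Σ_k (x_{k,i} - mean_i) · (x_{k,j} - mean_j), divisor n-1 = 3:
  S[X_1,X_1] = ((2)·(2) + (-2)·(-2) + (2)·(2) + (-2)·(-2)) / 3 = 16/3 = 5.3333
  S[X_1,X_2] = ((2)·(2) + (-2)·(0) + (2)·(-5) + (-2)·(3)) / 3 = -12/3 = -4
  S[X_2,X_2] = ((2)·(2) + (0)·(0) + (-5)·(-5) + (3)·(3)) / 3 = 38/3 = 12.6667
  S = [[5.3333, -4],
 [-4, 12.6667]].

Step 3 — invert S. det(S) = 5.3333·12.6667 - (-4)² = 51.5556.
  S^{-1} = (1/det) · [[d, -b], [-b, a]] = [[0.2457, 0.0776],
 [0.0776, 0.1034]].

Step 4 — quadratic form (x̄ - mu_0)^T · S^{-1} · (x̄ - mu_0):
  S^{-1} · (x̄ - mu_0) = (-0.2457, -0.0776),
  (x̄ - mu_0)^T · [...] = (-1)·(-0.2457) + (0)·(-0.0776) = 0.2457.

Step 5 — scale by n: T² = 4 · 0.2457 = 0.9828.

T² ≈ 0.9828


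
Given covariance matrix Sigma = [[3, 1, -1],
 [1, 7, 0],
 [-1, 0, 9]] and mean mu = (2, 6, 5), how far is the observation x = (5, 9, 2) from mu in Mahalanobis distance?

Step 1 — centre the observation: (x - mu) = (3, 3, -3).

Step 2 — invert Sigma (cofactor / det for 3×3, or solve directly):
  Sigma^{-1} = [[0.3642, -0.052, 0.0405],
 [-0.052, 0.1503, -0.0058],
 [0.0405, -0.0058, 0.1156]].

Step 3 — form the quadratic (x - mu)^T · Sigma^{-1} · (x - mu):
  Sigma^{-1} · (x - mu) = (0.815, 0.3121, -0.2428).
  (x - mu)^T · [Sigma^{-1} · (x - mu)] = (3)·(0.815) + (3)·(0.3121) + (-3)·(-0.2428) = 4.1098.

Step 4 — take square root: d = √(4.1098) ≈ 2.0273.

d(x, mu) = √(4.1098) ≈ 2.0273


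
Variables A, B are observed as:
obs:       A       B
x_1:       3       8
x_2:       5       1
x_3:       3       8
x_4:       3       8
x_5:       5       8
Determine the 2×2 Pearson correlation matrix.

Step 1 — column means:
  mean(A) = (3 + 5 + 3 + 3 + 5) / 5 = 19/5 = 3.8
  mean(B) = (8 + 1 + 8 + 8 + 8) / 5 = 33/5 = 6.6

Step 2 — sample variances and covariances s[i,j] = (1/(n-1)) · Σ_k (x_{k,i} - mean_i) · (x_{k,j} - mean_j), with n-1 = 4:
  s[A,A] = ((-0.8)·(-0.8) + (1.2)·(1.2) + (-0.8)·(-0.8) + (-0.8)·(-0.8) + (1.2)·(1.2)) / 4 = 4.8/4 = 1.2
  s[A,B] = ((-0.8)·(1.4) + (1.2)·(-5.6) + (-0.8)·(1.4) + (-0.8)·(1.4) + (1.2)·(1.4)) / 4 = -8.4/4 = -2.1
  s[B,B] = ((1.4)·(1.4) + (-5.6)·(-5.6) + (1.4)·(1.4) + (1.4)·(1.4) + (1.4)·(1.4)) / 4 = 39.2/4 = 9.8
  Sample standard deviations s_i = √(s[i,i]):
  s(A) = √(1.2) = 1.0954
  s(B) = √(9.8) = 3.1305

Step 3 — r_{ij} = s_{ij} / (s_i · s_j):
  r[A,A] = 1 (diagonal).
  r[A,B] = -2.1 / (1.0954 · 3.1305) = -2.1 / 3.4293 = -0.6124
  r[B,B] = 1 (diagonal).

R is symmetric with unit diagonal. Assembling:

R = [[1, -0.6124],
 [-0.6124, 1]]


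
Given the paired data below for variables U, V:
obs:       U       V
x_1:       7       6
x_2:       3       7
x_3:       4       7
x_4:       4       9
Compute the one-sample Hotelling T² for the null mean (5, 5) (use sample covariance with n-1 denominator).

Step 1 — sample mean vector:
  mean(U) = (7 + 3 + 4 + 4) / 4 = 18/4 = 4.5
  mean(V) = (6 + 7 + 7 + 9) / 4 = 29/4 = 7.25
  x̄ = (4.5, 7.25),  deviation x̄ - mu_0 = (4.5, 7.25) - (5, 5) = (-0.5, 2.25).

Step 2 — sample covariance matrix, S[i,j] = (1/(n-1)) · Σ_k (x_{k,i} - mean_i) · (x_{k,j} - mean_j), divisor n-1 = 3:
  S[U,U] = ((2.5)·(2.5) + (-1.5)·(-1.5) + (-0.5)·(-0.5) + (-0.5)·(-0.5)) / 3 = 9/3 = 3
  S[U,V] = ((2.5)·(-1.25) + (-1.5)·(-0.25) + (-0.5)·(-0.25) + (-0.5)·(1.75)) / 3 = -3.5/3 = -1.1667
  S[V,V] = ((-1.25)·(-1.25) + (-0.25)·(-0.25) + (-0.25)·(-0.25) + (1.75)·(1.75)) / 3 = 4.75/3 = 1.5833
  S = [[3, -1.1667],
 [-1.1667, 1.5833]].

Step 3 — invert S. det(S) = 3·1.5833 - (-1.1667)² = 3.3889.
  S^{-1} = (1/det) · [[d, -b], [-b, a]] = [[0.4672, 0.3443],
 [0.3443, 0.8852]].

Step 4 — quadratic form (x̄ - mu_0)^T · S^{-1} · (x̄ - mu_0):
  S^{-1} · (x̄ - mu_0) = (0.541, 1.8197),
  (x̄ - mu_0)^T · [...] = (-0.5)·(0.541) + (2.25)·(1.8197) = 3.8238.

Step 5 — scale by n: T² = 4 · 3.8238 = 15.2951.

T² ≈ 15.2951
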